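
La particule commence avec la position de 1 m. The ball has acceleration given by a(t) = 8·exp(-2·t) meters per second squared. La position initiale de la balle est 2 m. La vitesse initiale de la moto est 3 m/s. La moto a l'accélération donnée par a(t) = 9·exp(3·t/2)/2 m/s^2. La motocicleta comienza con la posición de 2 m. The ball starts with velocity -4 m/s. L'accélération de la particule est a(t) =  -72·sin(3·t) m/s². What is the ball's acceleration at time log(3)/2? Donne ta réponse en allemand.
Wir haben die Beschleunigung a(t) = 8·exp(-2·t). Durch Einsetzen von t = log(3)/2: a(log(3)/2) = 8/3.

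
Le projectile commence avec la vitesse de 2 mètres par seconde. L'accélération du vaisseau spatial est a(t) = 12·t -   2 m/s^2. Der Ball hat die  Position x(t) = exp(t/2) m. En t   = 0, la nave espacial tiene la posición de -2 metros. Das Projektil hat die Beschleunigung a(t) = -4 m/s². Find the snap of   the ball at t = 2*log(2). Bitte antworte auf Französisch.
Nous devons dériver notre équation de la position x(t) = exp(t/2) 4 fois. En dérivant la position, nous obtenons la vitesse: v(t) = exp(t/2)/2. La dérivée de la vitesse donne l'accélération: a(t) = exp(t/2)/4. La dérivée de l'accélération donne le jerk: j(t) = exp(t/2)/8. En dérivant le jerk, nous obtenons le snap: s(t) = exp(t/2)/16. En utilisant s(t) = exp(t/2)/16 et en substituant t = 2*log(2), nous trouvons s = 1/8.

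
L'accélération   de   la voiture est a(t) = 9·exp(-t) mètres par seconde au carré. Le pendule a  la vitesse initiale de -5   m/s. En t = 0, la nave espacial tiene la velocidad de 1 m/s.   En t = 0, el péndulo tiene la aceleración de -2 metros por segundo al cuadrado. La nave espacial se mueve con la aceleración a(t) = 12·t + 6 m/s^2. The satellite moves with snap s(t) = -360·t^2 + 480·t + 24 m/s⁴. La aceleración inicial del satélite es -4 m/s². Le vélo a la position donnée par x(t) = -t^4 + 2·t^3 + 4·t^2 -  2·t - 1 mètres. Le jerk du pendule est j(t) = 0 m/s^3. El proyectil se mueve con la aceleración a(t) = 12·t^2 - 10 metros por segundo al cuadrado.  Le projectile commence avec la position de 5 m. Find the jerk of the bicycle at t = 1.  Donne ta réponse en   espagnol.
Para resolver esto, necesitamos tomar 3 derivadas de nuestra ecuación de la posición x(t) = -t^4 + 2·t^3 + 4·t^2 - 2·t - 1. Derivando la posición, obtenemos la velocidad: v(t) = -4·t^3 + 6·t^2 + 8·t - 2. La derivada de la velocidad da la aceleración: a(t) = -12·t^2 + 12·t + 8. Tomando d/dt de a(t), encontramos j(t) = 12 - 24·t. De la ecuación de la sacudida j(t) = 12 - 24·t, sustituimos t = 1 para obtener j = -12.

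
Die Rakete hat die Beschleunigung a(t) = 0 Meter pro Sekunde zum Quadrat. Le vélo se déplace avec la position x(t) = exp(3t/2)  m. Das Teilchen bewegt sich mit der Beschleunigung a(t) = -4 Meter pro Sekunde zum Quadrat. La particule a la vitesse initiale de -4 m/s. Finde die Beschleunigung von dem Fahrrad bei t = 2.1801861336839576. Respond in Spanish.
Para resolver esto, necesitamos tomar 2 derivadas de nuestra ecuación de la posición x(t) = exp(3·t/2). La derivada de la posición da la velocidad: v(t) = 3·exp(3·t/2)/2. La derivada de la velocidad da la aceleración: a(t) = 9·exp(3·t/2)/4. Tenemos la aceleración a(t) = 9·exp(3·t/2)/4. Sustituyendo t = 2.1801861336839576: a(2.1801861336839576) = 59.2170446445010.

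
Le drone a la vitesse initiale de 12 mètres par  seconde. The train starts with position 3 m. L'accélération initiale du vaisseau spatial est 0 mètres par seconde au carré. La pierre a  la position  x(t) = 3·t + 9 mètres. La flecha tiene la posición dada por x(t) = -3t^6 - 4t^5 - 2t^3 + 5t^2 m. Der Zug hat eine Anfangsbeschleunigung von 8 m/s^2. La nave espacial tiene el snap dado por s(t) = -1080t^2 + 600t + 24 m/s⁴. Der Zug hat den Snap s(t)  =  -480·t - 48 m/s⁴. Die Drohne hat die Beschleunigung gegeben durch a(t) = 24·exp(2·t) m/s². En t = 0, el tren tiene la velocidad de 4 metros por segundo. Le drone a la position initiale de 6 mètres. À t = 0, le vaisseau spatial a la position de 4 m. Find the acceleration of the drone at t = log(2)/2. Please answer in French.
En utilisant a(t) = 24·exp(2·t) et en substituant t = log(2)/2, nous trouvons a = 48.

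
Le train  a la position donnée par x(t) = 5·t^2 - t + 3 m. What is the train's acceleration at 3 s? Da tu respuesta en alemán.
Wir müssen unsere Gleichung für die Position x(t) = 5·t^2 - t + 3 2-mal ableiten. Die Ableitung von der Position ergibt die Geschwindigkeit: v(t) = 10·t - 1. Durch Ableiten von der Geschwindigkeit erhalten wir die Beschleunigung: a(t) = 10. Mit a(t) = 10 und Einsetzen von t = 3, finden wir a = 10.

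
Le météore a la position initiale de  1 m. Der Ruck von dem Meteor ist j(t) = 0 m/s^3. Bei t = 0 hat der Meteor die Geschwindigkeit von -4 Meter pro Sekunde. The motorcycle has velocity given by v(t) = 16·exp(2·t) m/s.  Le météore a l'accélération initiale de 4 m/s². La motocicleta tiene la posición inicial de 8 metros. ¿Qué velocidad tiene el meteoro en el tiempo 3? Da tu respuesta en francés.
Pour résoudre ceci, nous devons prendre 2 primitives de notre équation du jerk j(t) = 0. L'intégrale du jerk, avec a(0) = 4, donne l'accélération: a(t) = 4. La primitive de l'accélération est la vitesse. En utilisant v(0) = -4, nous obtenons v(t) = 4·t - 4. De l'équation de la vitesse v(t) = 4·t - 4, nous substituons t = 3 pour obtenir v = 8.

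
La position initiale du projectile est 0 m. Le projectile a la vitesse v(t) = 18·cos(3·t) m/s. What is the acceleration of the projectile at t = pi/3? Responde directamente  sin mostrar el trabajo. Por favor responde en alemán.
Die Antwort ist 0.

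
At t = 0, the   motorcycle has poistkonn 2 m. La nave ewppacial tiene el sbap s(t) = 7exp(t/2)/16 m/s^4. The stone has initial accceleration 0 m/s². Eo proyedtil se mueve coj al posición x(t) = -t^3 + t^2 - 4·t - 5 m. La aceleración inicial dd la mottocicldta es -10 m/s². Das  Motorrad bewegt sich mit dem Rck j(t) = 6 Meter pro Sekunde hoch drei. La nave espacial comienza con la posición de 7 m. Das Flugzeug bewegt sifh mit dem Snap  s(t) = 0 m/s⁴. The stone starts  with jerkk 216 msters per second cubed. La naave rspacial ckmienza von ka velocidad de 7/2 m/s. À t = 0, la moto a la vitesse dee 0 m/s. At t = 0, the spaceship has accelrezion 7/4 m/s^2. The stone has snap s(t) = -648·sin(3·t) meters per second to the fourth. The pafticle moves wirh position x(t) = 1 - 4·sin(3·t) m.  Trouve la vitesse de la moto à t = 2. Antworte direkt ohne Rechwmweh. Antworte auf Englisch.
The answer is -8.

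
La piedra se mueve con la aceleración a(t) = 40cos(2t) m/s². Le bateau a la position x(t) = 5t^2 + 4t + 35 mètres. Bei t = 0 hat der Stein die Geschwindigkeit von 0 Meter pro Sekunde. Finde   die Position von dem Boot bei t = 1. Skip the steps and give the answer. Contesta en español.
La respuesta es 44.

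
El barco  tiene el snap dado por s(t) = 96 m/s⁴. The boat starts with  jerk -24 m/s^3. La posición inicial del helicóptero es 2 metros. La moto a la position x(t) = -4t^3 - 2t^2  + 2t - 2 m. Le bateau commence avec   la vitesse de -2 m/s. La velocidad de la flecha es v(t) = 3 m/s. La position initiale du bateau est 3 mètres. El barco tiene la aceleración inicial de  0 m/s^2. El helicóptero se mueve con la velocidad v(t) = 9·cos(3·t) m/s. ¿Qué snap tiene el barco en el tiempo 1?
Usando s(t) = 96 y sustituyendo t = 1, encontramos s = 96.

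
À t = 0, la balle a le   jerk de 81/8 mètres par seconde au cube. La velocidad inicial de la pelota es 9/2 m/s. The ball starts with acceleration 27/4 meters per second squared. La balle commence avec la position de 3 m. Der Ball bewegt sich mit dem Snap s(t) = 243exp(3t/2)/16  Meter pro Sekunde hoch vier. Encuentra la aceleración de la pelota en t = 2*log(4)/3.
Partiendo del snap s(t) = 243·exp(3·t/2)/16, tomamos 2 integrales. La integral del snap es la sacudida. Usando j(0) = 81/8, obtenemos j(t) = 81·exp(3·t/2)/8. Integrando la sacudida y usando la condición inicial a(0) = 27/4, obtenemos a(t) = 27·exp(3·t/2)/4. De la ecuación de la aceleración a(t) = 27·exp(3·t/2)/4, sustituimos t = 2*log(4)/3 para obtener a = 27.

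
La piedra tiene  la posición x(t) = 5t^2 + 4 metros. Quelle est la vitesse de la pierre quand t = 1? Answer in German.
Wir müssen unsere Gleichung für die Position x(t) = 5·t^2 + 4 1-mal ableiten. Durch Ableiten von der Position erhalten wir die Geschwindigkeit: v(t) = 10·t. Aus der Gleichung für die Geschwindigkeit v(t) = 10·t, setzen wir t = 1 ein und erhalten v = 10.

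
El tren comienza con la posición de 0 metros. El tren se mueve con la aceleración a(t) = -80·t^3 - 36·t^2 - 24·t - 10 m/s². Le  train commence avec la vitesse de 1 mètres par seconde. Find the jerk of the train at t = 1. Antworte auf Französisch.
En partant de l'accélération a(t) = -80·t^3 - 36·t^2 - 24·t - 10, nous prenons 1 dérivée. En prenant d/dt de a(t), nous trouvons j(t) = -240·t^2 - 72·t - 24. De l'équation du jerk j(t) = -240·t^2 - 72·t - 24, nous substituons t = 1 pour obtenir j = -336.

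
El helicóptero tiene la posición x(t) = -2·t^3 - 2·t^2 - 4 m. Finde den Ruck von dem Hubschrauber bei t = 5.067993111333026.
Um dies zu lösen, müssen wir 3 Ableitungen unserer Gleichung für die Position x(t) = -2·t^3 - 2·t^2 - 4 nehmen. Durch Ableiten von der Position erhalten wir die Geschwindigkeit: v(t) = -6·t^2 - 4·t. Mit d/dt von v(t) finden wir a(t) = -12·t - 4. Die Ableitung von der Beschleunigung ergibt den Ruck: j(t) = -12. Mit j(t) = -12 und Einsetzen von t = 5.067993111333026, finden wir j = -12.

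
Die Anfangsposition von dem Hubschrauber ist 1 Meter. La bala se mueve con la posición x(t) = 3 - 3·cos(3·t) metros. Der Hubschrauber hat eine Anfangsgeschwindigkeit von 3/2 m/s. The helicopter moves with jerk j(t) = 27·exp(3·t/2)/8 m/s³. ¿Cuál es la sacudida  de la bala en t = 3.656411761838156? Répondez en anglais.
Starting from position x(t) = 3 - 3·cos(3·t), we take 3 derivatives. The derivative of position gives velocity: v(t) = 9·sin(3·t). Differentiating velocity, we get acceleration: a(t) = 27·cos(3·t). Differentiating acceleration, we get jerk: j(t) = -81·sin(3·t). From the given jerk equation j(t) = -81·sin(3·t), we substitute t = 3.656411761838156 to get j = 80.9719050316067.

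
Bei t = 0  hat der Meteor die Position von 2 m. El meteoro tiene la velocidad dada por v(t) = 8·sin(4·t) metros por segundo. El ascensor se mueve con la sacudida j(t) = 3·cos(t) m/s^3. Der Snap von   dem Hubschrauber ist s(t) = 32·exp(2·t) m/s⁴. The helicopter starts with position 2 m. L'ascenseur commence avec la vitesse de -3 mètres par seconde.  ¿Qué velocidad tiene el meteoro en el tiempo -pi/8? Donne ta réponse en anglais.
Using v(t) = 8·sin(4·t) and substituting t = -pi/8, we find v = -8.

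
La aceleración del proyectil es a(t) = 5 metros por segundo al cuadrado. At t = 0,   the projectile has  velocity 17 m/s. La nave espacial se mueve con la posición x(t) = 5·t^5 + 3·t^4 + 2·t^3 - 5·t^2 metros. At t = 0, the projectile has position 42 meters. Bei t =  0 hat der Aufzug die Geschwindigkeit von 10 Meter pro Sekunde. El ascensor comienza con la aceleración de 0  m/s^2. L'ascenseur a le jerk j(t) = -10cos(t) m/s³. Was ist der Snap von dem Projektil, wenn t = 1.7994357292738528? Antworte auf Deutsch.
Wir müssen unsere Gleichung für die Beschleunigung a(t) = 5 2-mal ableiten. Mit d/dt von a(t) finden wir j(t) = 0. Durch Ableiten von dem Ruck erhalten wir den Snap: s(t) = 0. Wir haben den Snap s(t) = 0. Durch Einsetzen von t = 1.7994357292738528: s(1.7994357292738528) = 0.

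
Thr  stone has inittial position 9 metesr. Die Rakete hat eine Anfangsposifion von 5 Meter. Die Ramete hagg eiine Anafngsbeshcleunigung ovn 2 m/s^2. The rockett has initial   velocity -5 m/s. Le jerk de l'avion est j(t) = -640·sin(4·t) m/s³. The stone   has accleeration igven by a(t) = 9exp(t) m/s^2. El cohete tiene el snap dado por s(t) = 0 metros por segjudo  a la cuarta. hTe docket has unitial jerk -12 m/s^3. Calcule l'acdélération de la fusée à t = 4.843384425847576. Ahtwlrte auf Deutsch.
Wir müssen unsere Gleichung für den Snap s(t) = 0 2-mal integrieren. Mit ∫s(t)dt und Anwendung von j(0) = -12, finden wir j(t) = -12. Die Stammfunktion von dem Ruck ist die Beschleunigung. Mit a(0) = 2 erhalten wir a(t) = 2 - 12·t. Mit a(t) = 2 - 12·t und Einsetzen von t = 4.843384425847576, finden wir a = -56.1206131101709.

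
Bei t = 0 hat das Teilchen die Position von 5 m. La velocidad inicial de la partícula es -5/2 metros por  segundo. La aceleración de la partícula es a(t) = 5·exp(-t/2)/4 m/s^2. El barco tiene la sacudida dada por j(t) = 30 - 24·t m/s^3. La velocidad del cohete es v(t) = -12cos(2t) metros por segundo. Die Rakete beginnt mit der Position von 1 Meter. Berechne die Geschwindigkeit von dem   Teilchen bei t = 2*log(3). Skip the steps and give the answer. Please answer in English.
v(2*log(3)) = -5/6.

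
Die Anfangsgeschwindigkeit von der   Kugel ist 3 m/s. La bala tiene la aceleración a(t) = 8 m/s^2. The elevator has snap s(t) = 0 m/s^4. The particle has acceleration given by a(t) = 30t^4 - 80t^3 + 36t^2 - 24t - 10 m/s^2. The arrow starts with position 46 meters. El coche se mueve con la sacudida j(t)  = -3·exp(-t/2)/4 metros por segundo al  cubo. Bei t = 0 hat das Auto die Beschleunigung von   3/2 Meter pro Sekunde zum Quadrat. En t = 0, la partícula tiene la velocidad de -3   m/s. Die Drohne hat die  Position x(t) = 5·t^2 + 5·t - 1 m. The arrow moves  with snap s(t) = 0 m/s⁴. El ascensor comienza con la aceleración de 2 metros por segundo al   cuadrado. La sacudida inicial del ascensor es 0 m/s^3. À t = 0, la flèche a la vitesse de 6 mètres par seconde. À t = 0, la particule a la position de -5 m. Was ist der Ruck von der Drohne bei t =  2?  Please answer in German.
Wir müssen unsere Gleichung für die Position x(t) = 5·t^2 + 5·t - 1 3-mal ableiten. Die Ableitung von der Position ergibt die Geschwindigkeit: v(t) = 10·t + 5. Durch Ableiten von der Geschwindigkeit erhalten wir die Beschleunigung: a(t) = 10. Die Ableitung von der Beschleunigung ergibt den Ruck: j(t) = 0. Aus der Gleichung für den Ruck j(t) = 0, setzen wir t = 2 ein und erhalten j = 0.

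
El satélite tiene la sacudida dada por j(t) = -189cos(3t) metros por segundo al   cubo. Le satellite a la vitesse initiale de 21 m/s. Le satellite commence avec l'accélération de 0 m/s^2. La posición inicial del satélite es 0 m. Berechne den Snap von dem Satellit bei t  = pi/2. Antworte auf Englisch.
Starting from jerk j(t) = -189·cos(3·t), we take 1 derivative. Taking d/dt of j(t), we find s(t) = 567·sin(3·t). We have snap s(t) = 567·sin(3·t). Substituting t = pi/2: s(pi/2) = -567.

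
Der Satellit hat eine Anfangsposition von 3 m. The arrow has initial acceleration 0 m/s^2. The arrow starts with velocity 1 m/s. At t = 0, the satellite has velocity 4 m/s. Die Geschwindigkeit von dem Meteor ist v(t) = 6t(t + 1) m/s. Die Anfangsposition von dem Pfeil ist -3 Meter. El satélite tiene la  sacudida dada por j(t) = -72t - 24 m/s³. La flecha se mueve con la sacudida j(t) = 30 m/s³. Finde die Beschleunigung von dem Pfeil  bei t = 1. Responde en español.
Para resolver esto, necesitamos tomar 1 antiderivada de nuestra ecuación de la sacudida j(t) = 30. La antiderivada de la sacudida es la aceleración. Usando a(0) = 0, obtenemos a(t) = 30·t. Usando a(t) = 30·t y sustituyendo t = 1, encontramos a = 30.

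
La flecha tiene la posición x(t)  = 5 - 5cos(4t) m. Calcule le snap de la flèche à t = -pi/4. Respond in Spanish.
Debemos derivar nuestra ecuación de la posición x(t) = 5 - 5·cos(4·t) 4 veces. Derivando la posición, obtenemos la velocidad: v(t) = 20·sin(4·t). Derivando la velocidad, obtenemos la aceleración: a(t) = 80·cos(4·t). La derivada de la aceleración da la sacudida: j(t) = -320·sin(4·t). Derivando la sacudida, obtenemos el snap: s(t) = -1280·cos(4·t). Usando s(t) = -1280·cos(4·t) y sustituyendo t = -pi/4, encontramos s = 1280.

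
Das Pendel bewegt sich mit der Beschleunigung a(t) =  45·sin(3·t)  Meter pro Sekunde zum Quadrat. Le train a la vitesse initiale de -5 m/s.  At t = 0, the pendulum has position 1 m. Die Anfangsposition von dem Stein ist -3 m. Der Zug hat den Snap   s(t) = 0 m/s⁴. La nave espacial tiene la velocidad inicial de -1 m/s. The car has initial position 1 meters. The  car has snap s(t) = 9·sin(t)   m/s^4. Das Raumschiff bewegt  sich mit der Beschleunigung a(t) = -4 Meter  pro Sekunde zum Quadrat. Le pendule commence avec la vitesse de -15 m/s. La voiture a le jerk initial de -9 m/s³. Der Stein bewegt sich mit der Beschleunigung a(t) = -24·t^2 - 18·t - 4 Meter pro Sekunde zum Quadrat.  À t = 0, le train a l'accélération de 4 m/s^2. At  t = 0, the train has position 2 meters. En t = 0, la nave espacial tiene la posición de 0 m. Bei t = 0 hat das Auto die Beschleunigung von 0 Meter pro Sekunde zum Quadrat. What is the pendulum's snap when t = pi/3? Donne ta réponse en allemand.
Ausgehend von der Beschleunigung a(t) = 45·sin(3·t), nehmen wir 2 Ableitungen. Die Ableitung von der Beschleunigung ergibt den Ruck: j(t) = 135·cos(3·t). Durch Ableiten von dem Ruck erhalten wir den Snap: s(t) = -405·sin(3·t). Wir haben den Snap s(t) = -405·sin(3·t). Durch Einsetzen von t = pi/3: s(pi/3) = 0.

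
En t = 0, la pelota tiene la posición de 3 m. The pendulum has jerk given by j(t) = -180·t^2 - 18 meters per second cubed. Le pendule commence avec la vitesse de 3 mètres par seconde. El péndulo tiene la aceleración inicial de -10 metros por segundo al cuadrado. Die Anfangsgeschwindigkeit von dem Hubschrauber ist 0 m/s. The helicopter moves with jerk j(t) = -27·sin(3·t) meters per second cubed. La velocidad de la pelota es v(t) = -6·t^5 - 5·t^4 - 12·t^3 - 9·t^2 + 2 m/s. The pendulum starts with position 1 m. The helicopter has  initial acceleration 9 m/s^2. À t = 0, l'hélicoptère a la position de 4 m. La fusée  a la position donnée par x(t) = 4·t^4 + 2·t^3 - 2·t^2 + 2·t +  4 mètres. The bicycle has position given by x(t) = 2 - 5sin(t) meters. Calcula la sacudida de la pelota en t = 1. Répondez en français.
En partant de la vitesse v(t) = -6·t^5 - 5·t^4 - 12·t^3 - 9·t^2 + 2, nous prenons 2 dérivées. En dérivant la vitesse, nous obtenons l'accélération: a(t) = -30·t^4 - 20·t^3 - 36·t^2 - 18·t. En prenant d/dt de a(t), nous trouvons j(t) = -120·t^3 - 60·t^2 - 72·t - 18. De l'équation du jerk j(t) = -120·t^3 - 60·t^2 - 72·t - 18, nous substituons t = 1 pour obtenir j = -270.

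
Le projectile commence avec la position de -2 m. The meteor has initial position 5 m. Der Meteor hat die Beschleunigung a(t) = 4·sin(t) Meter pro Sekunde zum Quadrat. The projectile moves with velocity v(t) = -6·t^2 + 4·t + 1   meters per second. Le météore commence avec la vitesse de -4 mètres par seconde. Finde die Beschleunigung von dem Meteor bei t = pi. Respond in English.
Using a(t) = 4·sin(t) and substituting t = pi, we find a = 0.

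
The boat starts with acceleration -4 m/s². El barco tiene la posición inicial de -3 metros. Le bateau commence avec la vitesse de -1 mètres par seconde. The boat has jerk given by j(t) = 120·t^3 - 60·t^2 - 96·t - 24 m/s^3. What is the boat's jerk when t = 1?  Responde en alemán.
Aus der Gleichung für den Ruck j(t) = 120·t^3 - 60·t^2 - 96·t - 24, setzen wir t = 1 ein und erhalten j = -60.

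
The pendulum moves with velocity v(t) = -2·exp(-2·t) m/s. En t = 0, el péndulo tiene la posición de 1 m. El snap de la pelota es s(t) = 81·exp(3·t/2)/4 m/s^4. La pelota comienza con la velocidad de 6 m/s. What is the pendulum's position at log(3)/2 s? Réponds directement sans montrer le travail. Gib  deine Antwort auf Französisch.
À t = log(3)/2, x = 1/3.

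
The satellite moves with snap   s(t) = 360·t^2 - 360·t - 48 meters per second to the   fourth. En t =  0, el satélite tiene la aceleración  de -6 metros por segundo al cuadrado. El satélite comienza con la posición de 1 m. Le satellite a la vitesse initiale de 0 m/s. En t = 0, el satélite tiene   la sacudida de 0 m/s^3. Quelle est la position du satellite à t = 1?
Nous devons intégrer notre équation du snap s(t) = 360·t^2 - 360·t - 48 4 fois. En intégrant le snap et en utilisant la condition initiale j(0) = 0, nous obtenons j(t) = 12·t·(10·t^2 - 15·t - 4). En intégrant le jerk et en utilisant la condition initiale a(0) = -6, nous obtenons a(t) = 30·t^4 - 60·t^3 - 24·t^2 - 6. L'intégrale de l'accélération est la vitesse. En utilisant v(0) = 0, nous obtenons v(t) = t·(6·t^4 - 15·t^3 - 8·t^2 - 6). L'intégrale de la vitesse, avec x(0) = 1, donne la position: x(t) = t^6 - 3·t^5 - 2·t^4 - 3·t^2 + 1. De l'équation de la position x(t) = t^6 - 3·t^5 - 2·t^4 - 3·t^2 + 1, nous substituons t = 1 pour obtenir x = -6.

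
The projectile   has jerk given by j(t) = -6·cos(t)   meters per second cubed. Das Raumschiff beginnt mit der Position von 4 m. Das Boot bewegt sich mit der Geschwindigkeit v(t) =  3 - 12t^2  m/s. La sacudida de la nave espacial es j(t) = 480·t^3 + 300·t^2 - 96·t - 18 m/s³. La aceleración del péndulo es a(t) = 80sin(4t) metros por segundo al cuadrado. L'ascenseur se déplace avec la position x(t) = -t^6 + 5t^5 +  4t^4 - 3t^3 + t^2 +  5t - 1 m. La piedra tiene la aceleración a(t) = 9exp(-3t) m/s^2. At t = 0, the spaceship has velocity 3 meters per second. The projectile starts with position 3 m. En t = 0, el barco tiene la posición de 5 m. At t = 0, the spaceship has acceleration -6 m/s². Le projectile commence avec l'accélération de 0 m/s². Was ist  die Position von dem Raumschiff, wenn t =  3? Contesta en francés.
Nous devons intégrer notre équation du jerk j(t) = 480·t^3 + 300·t^2 - 96·t - 18 3 fois. En intégrant le jerk et en utilisant la condition initiale a(0) = -6, nous obtenons a(t) = 120·t^4 + 100·t^3 - 48·t^2 - 18·t - 6. L'intégrale de l'accélération, avec v(0) = 3, donne la vitesse: v(t) = 24·t^5 + 25·t^4 - 16·t^3 - 9·t^2 - 6·t + 3. La primitive de la vitesse est la position. En utilisant x(0) = 4, nous obtenons x(t) = 4·t^6 + 5·t^5 - 4·t^4 - 3·t^3 - 3·t^2 + 3·t + 4. En utilisant x(t) = 4·t^6 + 5·t^5 - 4·t^4 - 3·t^3 - 3·t^2 + 3·t + 4 et en substituant t = 3, nous trouvons x = 3712.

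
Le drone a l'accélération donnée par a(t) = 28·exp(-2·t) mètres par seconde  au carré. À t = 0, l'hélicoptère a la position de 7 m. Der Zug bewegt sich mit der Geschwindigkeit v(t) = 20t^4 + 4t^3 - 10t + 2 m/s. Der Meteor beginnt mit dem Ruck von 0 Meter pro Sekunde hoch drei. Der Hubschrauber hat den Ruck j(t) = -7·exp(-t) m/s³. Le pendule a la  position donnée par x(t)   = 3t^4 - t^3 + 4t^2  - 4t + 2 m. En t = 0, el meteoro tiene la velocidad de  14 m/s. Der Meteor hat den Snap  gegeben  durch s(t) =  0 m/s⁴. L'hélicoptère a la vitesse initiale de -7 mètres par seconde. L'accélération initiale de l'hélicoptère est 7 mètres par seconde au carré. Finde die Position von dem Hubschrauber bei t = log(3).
Wir müssen unsere Gleichung für den Ruck j(t) = -7·exp(-t) 3-mal integrieren. Die Stammfunktion von dem Ruck, mit a(0) = 7, ergibt die Beschleunigung: a(t) = 7·exp(-t). Durch Integration von der Beschleunigung und Verwendung der Anfangsbedingung v(0) = -7, erhalten wir v(t) = -7·exp(-t). Die Stammfunktion von der Geschwindigkeit, mit x(0) = 7, ergibt die Position: x(t) = 7·exp(-t). Mit x(t) = 7·exp(-t) und Einsetzen von t = log(3), finden wir x = 7/3.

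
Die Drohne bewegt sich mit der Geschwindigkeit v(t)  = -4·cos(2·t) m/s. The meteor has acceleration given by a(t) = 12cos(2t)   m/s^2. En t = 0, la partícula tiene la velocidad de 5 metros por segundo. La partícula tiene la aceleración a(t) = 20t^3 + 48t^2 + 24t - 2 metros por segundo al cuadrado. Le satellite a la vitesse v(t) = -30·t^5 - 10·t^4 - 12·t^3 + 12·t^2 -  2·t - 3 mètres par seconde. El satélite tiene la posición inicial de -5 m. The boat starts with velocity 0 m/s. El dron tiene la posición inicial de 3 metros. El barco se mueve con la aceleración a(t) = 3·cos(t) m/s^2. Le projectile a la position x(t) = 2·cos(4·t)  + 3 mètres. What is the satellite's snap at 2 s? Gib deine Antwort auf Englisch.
We must differentiate our velocity equation v(t) = -30·t^5 - 10·t^4 - 12·t^3 + 12·t^2 - 2·t - 3 3 times. Taking d/dt of v(t), we find a(t) = -150·t^4 - 40·t^3 - 36·t^2 + 24·t - 2. Differentiating acceleration, we get jerk: j(t) = -600·t^3 - 120·t^2 - 72·t + 24. Taking d/dt of j(t), we find s(t) = -1800·t^2 - 240·t - 72. We have snap s(t) = -1800·t^2 - 240·t - 72. Substituting t = 2: s(2) = -7752.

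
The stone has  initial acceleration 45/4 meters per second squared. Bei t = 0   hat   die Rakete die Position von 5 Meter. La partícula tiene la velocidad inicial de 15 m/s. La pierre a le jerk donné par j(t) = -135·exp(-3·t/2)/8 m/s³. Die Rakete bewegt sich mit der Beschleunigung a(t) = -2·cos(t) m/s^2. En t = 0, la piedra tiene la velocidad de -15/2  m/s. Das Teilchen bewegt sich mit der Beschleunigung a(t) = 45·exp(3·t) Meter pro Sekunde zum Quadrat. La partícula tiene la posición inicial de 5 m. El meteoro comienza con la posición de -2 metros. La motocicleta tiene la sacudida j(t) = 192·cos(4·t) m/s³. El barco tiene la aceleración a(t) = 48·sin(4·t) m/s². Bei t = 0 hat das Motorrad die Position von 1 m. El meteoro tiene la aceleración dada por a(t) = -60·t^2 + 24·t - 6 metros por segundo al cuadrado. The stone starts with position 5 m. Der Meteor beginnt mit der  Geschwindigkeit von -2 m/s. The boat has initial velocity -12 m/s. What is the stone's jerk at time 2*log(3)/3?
We have jerk j(t) = -135·exp(-3·t/2)/8. Substituting t = 2*log(3)/3: j(2*log(3)/3) = -45/8.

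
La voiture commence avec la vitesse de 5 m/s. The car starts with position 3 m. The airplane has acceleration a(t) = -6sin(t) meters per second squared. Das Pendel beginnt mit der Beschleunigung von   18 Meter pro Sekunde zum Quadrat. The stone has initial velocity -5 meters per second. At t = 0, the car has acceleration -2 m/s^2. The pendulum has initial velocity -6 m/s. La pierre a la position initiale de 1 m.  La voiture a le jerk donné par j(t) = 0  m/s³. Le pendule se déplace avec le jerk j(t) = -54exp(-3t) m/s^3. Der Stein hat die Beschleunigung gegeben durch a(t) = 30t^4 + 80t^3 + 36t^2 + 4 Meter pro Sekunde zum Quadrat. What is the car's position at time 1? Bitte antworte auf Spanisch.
Debemos encontrar la antiderivada de nuestra ecuación de la sacudida j(t) = 0 3 veces. La integral de la sacudida es la aceleración. Usando a(0) = -2, obtenemos a(t) = -2. La antiderivada de la aceleración es la velocidad. Usando v(0) = 5, obtenemos v(t) = 5 - 2·t. La antiderivada de la velocidad, con x(0) = 3, da la posición: x(t) = -t^2 + 5·t + 3. De la ecuación de la posición x(t) = -t^2 + 5·t + 3, sustituimos t = 1 para obtener x = 7.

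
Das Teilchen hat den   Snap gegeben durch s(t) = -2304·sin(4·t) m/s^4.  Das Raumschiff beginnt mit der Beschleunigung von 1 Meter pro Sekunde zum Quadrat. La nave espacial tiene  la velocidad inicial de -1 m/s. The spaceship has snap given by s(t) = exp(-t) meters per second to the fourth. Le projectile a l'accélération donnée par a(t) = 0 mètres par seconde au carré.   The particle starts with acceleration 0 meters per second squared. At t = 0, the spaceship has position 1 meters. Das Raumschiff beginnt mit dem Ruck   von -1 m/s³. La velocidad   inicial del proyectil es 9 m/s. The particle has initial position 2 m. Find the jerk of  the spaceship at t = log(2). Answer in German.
Wir müssen unsere Gleichung für den Snap s(t) = exp(-t) 1-mal integrieren. Durch Integration von dem Snap und Verwendung der Anfangsbedingung j(0) = -1, erhalten wir j(t) = -exp(-t). Mit j(t) = -exp(-t) und Einsetzen von t = log(2), finden wir j = -1/2.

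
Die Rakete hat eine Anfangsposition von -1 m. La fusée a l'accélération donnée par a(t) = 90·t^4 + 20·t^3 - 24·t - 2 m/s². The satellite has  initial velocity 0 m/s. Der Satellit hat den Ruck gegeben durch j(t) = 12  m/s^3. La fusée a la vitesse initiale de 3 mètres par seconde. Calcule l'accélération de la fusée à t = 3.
En utilisant a(t) = 90·t^4 + 20·t^3 - 24·t - 2 et en substituant t = 3, nous trouvons a = 7756.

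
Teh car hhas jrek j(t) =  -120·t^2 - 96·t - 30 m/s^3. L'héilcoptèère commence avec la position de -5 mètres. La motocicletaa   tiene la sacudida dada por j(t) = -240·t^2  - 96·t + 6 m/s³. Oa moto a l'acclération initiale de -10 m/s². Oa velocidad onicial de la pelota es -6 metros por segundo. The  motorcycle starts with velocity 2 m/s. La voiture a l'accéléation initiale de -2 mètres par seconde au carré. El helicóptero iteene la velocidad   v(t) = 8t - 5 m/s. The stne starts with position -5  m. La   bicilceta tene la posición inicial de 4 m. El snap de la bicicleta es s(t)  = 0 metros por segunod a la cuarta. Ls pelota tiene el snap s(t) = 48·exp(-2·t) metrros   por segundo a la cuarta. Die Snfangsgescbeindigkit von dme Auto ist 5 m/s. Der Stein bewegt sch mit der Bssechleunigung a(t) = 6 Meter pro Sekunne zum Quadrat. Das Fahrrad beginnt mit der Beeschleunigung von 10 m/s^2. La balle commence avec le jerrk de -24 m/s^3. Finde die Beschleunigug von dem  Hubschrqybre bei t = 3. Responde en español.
Partiendo de la velocidad v(t) = 8·t - 5, tomamos 1 derivada. La derivada de la velocidad da la aceleración: a(t) = 8. Tenemos la aceleración a(t) = 8. Sustituyendo t = 3: a(3) = 8.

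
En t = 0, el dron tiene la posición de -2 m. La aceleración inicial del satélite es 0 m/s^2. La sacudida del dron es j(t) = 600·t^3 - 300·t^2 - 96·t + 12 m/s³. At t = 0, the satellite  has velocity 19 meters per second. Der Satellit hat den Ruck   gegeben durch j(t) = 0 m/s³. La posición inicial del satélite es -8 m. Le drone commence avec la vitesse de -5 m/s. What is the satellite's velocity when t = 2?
To find the answer, we compute 2 integrals of j(t) = 0. The integral of jerk is acceleration. Using a(0) = 0, we get a(t) = 0. The integral of acceleration, with v(0) = 19, gives velocity: v(t) = 19. Using v(t) = 19 and substituting t = 2, we find v = 19.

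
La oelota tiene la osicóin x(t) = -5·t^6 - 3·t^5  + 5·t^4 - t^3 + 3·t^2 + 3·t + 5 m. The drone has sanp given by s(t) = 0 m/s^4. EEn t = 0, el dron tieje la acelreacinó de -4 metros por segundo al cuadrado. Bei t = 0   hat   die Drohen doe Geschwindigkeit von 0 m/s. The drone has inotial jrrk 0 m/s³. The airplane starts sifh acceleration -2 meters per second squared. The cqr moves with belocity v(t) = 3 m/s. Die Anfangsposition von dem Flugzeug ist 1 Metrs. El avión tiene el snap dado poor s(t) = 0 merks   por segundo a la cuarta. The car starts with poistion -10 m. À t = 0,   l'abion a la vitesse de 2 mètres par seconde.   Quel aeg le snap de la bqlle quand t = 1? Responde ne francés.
Nous devons dériver notre équation de la position x(t) = -5·t^6 - 3·t^5 + 5·t^4 - t^3 + 3·t^2 + 3·t + 5 4 fois. En prenant d/dt de x(t), nous trouvons v(t) = -30·t^5 - 15·t^4 + 20·t^3 - 3·t^2 + 6·t + 3. En dérivant la vitesse, nous obtenons l'accélération: a(t) = -150·t^4 - 60·t^3 + 60·t^2 - 6·t + 6. En dérivant l'accélération, nous obtenons le jerk: j(t) = -600·t^3 - 180·t^2 + 120·t - 6. En dérivant le jerk, nous obtenons le snap: s(t) = -1800·t^2 - 360·t + 120. En utilisant s(t) = -1800·t^2 - 360·t + 120 et en substituant t = 1, nous trouvons s = -2040.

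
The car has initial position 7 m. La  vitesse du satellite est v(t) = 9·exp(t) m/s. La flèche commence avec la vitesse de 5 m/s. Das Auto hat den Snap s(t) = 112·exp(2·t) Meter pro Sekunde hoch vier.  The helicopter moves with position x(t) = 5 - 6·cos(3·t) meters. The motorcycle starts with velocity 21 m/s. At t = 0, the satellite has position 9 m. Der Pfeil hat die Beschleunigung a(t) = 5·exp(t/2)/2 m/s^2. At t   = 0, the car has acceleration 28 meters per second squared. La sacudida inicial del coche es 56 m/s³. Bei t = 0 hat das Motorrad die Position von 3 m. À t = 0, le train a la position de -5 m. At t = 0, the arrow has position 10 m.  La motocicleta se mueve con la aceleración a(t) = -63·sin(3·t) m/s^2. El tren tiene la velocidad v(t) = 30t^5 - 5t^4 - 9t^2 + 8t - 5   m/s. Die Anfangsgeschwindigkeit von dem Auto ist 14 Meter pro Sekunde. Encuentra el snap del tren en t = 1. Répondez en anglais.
Starting from velocity v(t) = 30·t^5 - 5·t^4 - 9·t^2 + 8·t - 5, we take 3 derivatives. Taking d/dt of v(t), we find a(t) = 150·t^4 - 20·t^3 - 18·t + 8. Differentiating acceleration, we get jerk: j(t) = 600·t^3 - 60·t^2 - 18. Differentiating jerk, we get snap: s(t) = 1800·t^2 - 120·t. We have snap s(t) = 1800·t^2 - 120·t. Substituting t = 1: s(1) = 1680.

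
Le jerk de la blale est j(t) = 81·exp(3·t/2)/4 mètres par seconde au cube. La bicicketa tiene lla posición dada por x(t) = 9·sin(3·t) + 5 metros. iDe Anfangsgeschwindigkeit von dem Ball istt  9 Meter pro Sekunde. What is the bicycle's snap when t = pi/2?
Starting from position x(t) = 9·sin(3·t) + 5, we take 4 derivatives. Taking d/dt of x(t), we find v(t) = 27·cos(3·t). Differentiating velocity, we get acceleration: a(t) = -81·sin(3·t). The derivative of acceleration gives jerk: j(t) = -243·cos(3·t). The derivative of jerk gives snap: s(t) = 729·sin(3·t). From the given snap equation s(t) = 729·sin(3·t), we substitute t = pi/2 to get s = -729.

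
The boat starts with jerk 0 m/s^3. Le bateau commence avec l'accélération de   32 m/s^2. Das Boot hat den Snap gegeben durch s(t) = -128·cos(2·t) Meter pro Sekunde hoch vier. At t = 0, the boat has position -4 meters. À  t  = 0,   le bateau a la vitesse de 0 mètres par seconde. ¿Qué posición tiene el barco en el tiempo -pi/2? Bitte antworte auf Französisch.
Nous devons intégrer notre équation du snap s(t) = -128·cos(2·t) 4 fois. L'intégrale du snap est le jerk. En utilisant j(0) = 0, nous obtenons j(t) = -64·sin(2·t). La primitive du jerk, avec a(0) = 32, donne l'accélération: a(t) = 32·cos(2·t). En prenant ∫a(t)dt et en appliquant v(0) = 0, nous trouvons v(t) = 16·sin(2·t). En intégrant la vitesse et en utilisant la condition initiale x(0) = -4, nous obtenons x(t) = 4 - 8·cos(2·t). De l'équation de la position x(t) = 4 - 8·cos(2·t), nous substituons t = -pi/2 pour obtenir x = 12.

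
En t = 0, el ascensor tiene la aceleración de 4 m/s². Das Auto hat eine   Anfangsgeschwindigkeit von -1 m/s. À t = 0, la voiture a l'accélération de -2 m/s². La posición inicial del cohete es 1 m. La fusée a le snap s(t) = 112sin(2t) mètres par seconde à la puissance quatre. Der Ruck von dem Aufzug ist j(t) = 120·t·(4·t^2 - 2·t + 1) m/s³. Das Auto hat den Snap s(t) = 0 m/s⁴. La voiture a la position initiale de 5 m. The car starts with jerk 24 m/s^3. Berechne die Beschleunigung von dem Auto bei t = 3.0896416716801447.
Wir müssen die Stammfunktion unserer Gleichung für den Snap s(t) = 0 2-mal finden. Durch Integration von dem Snap und Verwendung der Anfangsbedingung j(0) = 24, erhalten wir j(t) = 24. Durch Integration von dem Ruck und Verwendung der Anfangsbedingung a(0) = -2, erhalten wir a(t) = 24·t - 2. Mit a(t) = 24·t - 2 und Einsetzen von t = 3.0896416716801447, finden wir a = 72.1514001203235.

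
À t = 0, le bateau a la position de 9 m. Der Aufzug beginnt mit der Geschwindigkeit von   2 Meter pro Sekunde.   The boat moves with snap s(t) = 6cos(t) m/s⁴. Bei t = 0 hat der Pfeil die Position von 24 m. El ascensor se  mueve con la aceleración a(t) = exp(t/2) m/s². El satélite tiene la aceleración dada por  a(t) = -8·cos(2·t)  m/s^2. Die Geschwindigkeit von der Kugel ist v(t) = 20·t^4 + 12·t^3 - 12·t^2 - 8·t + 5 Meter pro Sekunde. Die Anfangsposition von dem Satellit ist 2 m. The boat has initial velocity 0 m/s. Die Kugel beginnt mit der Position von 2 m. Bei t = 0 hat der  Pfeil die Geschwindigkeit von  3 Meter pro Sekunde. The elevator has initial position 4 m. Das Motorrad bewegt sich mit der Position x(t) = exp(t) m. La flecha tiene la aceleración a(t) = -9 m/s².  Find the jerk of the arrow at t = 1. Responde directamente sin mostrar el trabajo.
At t = 1, j = 0.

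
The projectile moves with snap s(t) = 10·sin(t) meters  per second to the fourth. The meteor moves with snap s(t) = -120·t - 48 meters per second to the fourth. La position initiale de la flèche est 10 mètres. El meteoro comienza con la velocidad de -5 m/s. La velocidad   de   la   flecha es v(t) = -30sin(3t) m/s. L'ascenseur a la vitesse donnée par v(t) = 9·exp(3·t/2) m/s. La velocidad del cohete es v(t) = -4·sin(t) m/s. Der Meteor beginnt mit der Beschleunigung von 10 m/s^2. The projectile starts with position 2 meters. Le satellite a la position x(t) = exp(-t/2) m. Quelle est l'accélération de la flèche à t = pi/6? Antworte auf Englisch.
To solve this, we need to take 1 derivative of our velocity equation v(t) = -30·sin(3·t). Taking d/dt of v(t), we find a(t) = -90·cos(3·t). We have acceleration a(t) = -90·cos(3·t). Substituting t = pi/6: a(pi/6) = 0.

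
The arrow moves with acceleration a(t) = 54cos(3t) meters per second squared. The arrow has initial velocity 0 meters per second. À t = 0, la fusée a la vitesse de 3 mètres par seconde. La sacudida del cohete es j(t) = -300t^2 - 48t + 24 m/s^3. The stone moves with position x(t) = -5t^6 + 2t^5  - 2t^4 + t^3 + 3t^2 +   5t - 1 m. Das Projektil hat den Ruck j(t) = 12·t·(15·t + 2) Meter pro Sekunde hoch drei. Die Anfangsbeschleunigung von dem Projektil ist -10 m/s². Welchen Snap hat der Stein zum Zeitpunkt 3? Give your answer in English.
We must differentiate our position equation x(t) = -5·t^6 + 2·t^5 - 2·t^4 + t^3 + 3·t^2 + 5·t - 1 4 times. The derivative of position gives velocity: v(t) = -30·t^5 + 10·t^4 - 8·t^3 + 3·t^2 + 6·t + 5. Taking d/dt of v(t), we find a(t) = -150·t^4 + 40·t^3 - 24·t^2 + 6·t + 6. Differentiating acceleration, we get jerk: j(t) = -600·t^3 + 120·t^2 - 48·t + 6. Taking d/dt of j(t), we find s(t) = -1800·t^2 + 240·t - 48. From the given snap equation s(t) = -1800·t^2 + 240·t - 48, we substitute t = 3 to get s = -15528.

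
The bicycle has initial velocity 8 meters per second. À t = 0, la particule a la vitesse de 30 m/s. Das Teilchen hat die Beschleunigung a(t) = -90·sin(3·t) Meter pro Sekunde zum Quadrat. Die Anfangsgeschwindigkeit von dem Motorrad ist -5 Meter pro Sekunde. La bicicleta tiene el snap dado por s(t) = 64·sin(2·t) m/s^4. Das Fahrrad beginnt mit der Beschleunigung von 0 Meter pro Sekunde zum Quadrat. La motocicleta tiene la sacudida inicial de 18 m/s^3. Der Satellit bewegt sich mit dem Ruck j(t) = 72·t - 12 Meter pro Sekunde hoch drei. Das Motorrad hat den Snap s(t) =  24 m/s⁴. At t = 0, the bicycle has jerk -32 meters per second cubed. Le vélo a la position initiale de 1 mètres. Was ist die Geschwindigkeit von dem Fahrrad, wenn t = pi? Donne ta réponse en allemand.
Wir müssen die Stammfunktion unserer Gleichung für den Snap s(t) = 64·sin(2·t) 3-mal finden. Die Stammfunktion von dem Snap ist der Ruck. Mit j(0) = -32 erhalten wir j(t) = -32·cos(2·t). Mit ∫j(t)dt und Anwendung von a(0) = 0, finden wir a(t) = -16·sin(2·t). Mit ∫a(t)dt und Anwendung von v(0) = 8, finden wir v(t) = 8·cos(2·t). Aus der Gleichung für die Geschwindigkeit v(t) = 8·cos(2·t), setzen wir t = pi ein und erhalten v = 8.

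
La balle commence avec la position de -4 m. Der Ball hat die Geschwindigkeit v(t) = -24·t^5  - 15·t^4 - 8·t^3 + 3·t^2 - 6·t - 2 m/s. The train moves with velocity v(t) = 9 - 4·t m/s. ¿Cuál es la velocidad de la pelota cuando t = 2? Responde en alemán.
Mit v(t) = -24·t^5 - 15·t^4 - 8·t^3 + 3·t^2 - 6·t - 2 und Einsetzen von t = 2, finden wir v = -1074.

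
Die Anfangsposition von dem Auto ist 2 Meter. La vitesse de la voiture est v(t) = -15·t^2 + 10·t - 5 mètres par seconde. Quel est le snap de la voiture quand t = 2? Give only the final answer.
Le snap à t = 2 est s = 0.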